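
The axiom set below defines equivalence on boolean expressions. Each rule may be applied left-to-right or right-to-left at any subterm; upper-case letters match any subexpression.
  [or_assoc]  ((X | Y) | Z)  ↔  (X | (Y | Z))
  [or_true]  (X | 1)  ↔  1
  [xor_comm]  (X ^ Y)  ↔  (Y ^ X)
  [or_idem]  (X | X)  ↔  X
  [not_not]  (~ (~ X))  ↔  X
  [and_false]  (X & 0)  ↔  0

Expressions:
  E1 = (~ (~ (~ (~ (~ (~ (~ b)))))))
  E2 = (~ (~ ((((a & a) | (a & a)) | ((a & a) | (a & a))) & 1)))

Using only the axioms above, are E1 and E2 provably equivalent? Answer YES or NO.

All listed rules preserve value, hence provable equivalence implies equal values everywhere; look for a separating assignment.
a=0, b=0 gives E1 ↦ 1, E2 ↦ 0; values differ ⇒ not provably equivalent.

NO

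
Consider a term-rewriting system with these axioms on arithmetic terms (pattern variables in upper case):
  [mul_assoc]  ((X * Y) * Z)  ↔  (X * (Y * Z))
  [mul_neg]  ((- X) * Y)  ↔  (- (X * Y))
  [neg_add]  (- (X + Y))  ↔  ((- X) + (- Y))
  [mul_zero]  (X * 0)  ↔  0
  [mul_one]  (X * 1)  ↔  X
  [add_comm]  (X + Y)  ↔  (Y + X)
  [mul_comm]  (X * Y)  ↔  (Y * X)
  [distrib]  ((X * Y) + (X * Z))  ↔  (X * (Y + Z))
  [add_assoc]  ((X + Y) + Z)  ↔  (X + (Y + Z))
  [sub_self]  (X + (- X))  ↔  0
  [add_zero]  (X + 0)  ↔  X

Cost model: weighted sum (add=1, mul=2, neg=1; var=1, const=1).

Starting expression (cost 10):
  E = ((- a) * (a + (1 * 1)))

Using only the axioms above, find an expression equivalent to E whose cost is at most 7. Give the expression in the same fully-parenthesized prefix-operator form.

(1) ((- a) * (a + (1 * 1)))  =[mul_comm →]=  ((a + (1 * 1)) * (- a))
(2) (1 * 1)  =[mul_one →]=  1    ⊢ cost 7, within 7

((a + 1) * (- a))   [cost 7]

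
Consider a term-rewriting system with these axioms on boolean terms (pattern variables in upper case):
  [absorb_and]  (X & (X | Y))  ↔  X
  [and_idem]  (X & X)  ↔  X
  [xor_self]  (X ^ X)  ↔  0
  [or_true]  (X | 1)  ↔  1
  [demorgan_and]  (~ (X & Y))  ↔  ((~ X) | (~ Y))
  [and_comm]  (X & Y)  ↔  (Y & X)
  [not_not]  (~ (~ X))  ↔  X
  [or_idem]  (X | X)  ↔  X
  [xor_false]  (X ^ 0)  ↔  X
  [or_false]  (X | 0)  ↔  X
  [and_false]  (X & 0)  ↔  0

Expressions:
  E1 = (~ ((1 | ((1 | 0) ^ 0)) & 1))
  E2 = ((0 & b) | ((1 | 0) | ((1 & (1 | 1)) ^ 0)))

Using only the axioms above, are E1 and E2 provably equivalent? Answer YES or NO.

NO

Every axiom is a valid identity, so a rewrite proof would force E1 and E2 to agree under every assignment.
At b=0: E1 = 0 but E2 = 1; they differ, so no derivation exists.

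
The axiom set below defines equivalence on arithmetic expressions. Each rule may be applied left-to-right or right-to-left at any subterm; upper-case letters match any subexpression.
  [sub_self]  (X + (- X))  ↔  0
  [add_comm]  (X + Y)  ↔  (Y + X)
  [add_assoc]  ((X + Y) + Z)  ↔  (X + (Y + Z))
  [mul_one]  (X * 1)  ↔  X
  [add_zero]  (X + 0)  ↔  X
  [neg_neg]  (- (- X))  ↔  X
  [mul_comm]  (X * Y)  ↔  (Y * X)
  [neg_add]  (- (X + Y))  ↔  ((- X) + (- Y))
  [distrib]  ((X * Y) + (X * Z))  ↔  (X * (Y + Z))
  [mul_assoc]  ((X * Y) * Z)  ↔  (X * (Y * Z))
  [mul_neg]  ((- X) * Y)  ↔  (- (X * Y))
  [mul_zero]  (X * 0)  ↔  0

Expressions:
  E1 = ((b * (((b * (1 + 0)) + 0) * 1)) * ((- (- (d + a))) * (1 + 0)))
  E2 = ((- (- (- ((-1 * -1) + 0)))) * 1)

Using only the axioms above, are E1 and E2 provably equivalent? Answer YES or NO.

NO

All listed rules preserve value, hence provable equivalence implies equal values everywhere; look for a separating assignment.
a=0, b=0, d=0 gives E1 ↦ 0, E2 ↦ -1; values differ ⇒ not provably equivalent.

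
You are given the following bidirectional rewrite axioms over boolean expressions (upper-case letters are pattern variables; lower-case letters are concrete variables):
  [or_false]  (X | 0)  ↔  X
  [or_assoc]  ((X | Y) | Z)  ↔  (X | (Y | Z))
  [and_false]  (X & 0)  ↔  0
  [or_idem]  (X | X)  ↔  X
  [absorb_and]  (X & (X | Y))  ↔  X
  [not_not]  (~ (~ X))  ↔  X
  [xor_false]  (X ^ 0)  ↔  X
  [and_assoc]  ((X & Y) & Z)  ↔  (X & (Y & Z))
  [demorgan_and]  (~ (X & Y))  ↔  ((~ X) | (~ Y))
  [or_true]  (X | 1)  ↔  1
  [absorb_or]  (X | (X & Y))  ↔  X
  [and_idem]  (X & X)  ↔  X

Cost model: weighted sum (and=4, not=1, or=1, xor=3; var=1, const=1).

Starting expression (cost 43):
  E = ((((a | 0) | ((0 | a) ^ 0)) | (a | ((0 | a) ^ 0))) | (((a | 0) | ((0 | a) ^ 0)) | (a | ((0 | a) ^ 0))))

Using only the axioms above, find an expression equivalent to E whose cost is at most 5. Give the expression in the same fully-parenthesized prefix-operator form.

1. [or_idem →] ((((a | 0) | ((0 | a) ^ 0)) | (a | ((0 | a) ^ 0))) | (((a | 0) | ((0 | a) ^ 0)) | (a | ((0 | a) ^ 0))))  →  (((a | 0) | ((0 | a) ^ 0)) | (a | ((0 | a) ^ 0)))
2. [or_false →] (a | 0)  →  a;  E = ((a | ((0 | a) ^ 0)) | (a | ((0 | a) ^ 0)))
3. [or_idem →] ((a | ((0 | a) ^ 0)) | (a | ((0 | a) ^ 0)))  →  (a | ((0 | a) ^ 0))
4. [xor_false →] ((0 | a) ^ 0)  →  (0 | a);  cost 5 ≤ 5, done

(a | (0 | a))   [cost 5]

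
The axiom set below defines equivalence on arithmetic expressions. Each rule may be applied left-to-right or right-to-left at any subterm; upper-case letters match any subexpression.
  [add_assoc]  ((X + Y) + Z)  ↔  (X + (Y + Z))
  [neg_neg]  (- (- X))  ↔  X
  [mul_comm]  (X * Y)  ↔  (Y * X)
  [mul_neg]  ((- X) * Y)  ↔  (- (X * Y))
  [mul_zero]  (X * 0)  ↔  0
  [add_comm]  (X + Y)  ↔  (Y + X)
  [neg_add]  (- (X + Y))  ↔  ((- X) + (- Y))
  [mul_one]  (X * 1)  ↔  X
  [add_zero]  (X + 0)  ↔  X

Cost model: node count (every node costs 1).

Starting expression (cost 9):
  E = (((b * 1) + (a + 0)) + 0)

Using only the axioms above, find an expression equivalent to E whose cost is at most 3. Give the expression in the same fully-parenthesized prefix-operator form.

step 1: mul_one (→) rewrites (b * 1) into b, now ((b + (a + 0)) + 0)
step 2: add_zero (→) rewrites (a + 0) into a, now ((b + a) + 0)
step 3: add_zero (→) rewrites ((b + a) + 0) into (b + a), reaching cost 3 (bound 3)

(b + a)   [cost 3]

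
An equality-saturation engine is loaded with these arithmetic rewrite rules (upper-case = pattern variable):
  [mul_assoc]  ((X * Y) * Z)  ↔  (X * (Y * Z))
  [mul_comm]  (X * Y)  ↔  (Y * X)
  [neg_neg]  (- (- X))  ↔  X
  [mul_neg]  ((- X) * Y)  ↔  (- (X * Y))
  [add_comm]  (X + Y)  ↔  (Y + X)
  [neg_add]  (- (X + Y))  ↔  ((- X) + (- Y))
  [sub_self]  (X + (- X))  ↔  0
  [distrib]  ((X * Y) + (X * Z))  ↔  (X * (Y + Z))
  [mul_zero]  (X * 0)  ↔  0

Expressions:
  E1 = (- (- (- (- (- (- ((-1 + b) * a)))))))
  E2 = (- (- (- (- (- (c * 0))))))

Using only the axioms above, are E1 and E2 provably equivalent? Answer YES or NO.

NO

Every axiom is a valid identity, so a rewrite proof would force E1 and E2 to agree under every assignment.
At a=1, b=0, c=0: E1 = -1 but E2 = 0; they differ, so no derivation exists.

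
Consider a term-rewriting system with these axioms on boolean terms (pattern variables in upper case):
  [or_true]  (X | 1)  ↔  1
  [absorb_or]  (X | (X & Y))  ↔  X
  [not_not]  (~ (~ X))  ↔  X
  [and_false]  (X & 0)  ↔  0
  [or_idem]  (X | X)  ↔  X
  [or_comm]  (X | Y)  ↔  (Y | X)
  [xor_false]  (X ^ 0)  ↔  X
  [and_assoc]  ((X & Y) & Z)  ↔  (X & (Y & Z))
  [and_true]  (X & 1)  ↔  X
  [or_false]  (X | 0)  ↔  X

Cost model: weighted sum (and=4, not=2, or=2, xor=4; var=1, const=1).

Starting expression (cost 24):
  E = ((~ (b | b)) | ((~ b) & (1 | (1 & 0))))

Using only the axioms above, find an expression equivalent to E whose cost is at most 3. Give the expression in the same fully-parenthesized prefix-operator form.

(~ b)   [cost 3]

step 1: absorb_or (→) rewrites (1 | (1 & 0)) into 1, now ((~ (b | b)) | ((~ b) & 1))
step 2: or_idem (→) rewrites (b | b) into b, now ((~ b) | ((~ b) & 1))
step 3: absorb_or (→) rewrites ((~ b) | ((~ b) & 1)) into (~ b), reaching cost 3 (bound 3)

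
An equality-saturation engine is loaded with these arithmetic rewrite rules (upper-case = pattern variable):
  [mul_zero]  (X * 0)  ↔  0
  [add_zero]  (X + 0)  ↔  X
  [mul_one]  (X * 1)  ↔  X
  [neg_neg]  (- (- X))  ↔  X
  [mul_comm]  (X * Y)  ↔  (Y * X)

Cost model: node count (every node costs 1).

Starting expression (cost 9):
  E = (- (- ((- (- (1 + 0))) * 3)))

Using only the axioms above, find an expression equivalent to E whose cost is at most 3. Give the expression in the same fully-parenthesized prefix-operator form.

step 1: add_zero (→) rewrites (1 + 0) into 1, now (- (- ((- (- 1)) * 3)))
step 2: neg_neg (→) rewrites (- (- 1)) into 1, now (- (- (1 * 3)))
step 3: neg_neg (→) rewrites (- (- (1 * 3))) into (1 * 3), reaching cost 3 (bound 3)

(1 * 3)   [cost 3]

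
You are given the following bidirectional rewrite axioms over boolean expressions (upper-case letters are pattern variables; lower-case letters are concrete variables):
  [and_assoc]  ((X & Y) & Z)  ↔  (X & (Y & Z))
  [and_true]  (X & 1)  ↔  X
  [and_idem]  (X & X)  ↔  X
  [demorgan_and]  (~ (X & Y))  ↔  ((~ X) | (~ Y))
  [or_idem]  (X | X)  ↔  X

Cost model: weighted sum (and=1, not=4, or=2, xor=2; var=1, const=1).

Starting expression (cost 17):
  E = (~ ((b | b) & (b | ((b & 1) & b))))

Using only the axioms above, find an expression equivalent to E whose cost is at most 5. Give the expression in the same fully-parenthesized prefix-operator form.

(~ b)   [cost 5]

(1) (b & 1)  =[and_true →]=  b    ⊢ (~ ((b | b) & (b | (b & b))))
(2) (b & b)  =[and_idem →]=  b    ⊢ (~ ((b | b) & (b | b)))
(3) (b | b)  =[or_idem →]=  b    ⊢ (~ ((b | b) & b))
(4) (b | b)  =[or_idem →]=  b    ⊢ (~ (b & b))
(5) (b & b)  =[and_idem →]=  b    ⊢ cost 5, within 5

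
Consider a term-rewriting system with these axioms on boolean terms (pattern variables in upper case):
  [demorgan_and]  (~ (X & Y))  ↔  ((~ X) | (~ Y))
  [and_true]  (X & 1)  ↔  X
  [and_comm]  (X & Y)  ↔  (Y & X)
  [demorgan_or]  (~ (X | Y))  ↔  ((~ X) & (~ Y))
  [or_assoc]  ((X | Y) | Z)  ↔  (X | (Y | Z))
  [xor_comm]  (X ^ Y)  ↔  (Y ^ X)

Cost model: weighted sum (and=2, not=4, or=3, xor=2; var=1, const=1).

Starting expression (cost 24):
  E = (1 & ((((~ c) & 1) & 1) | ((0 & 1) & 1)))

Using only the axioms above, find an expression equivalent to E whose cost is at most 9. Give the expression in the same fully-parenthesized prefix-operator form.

((~ c) | 0)   [cost 9]

(1) (((~ c) & 1) & 1)  =[and_true →]=  ((~ c) & 1)    ⊢ (1 & (((~ c) & 1) | ((0 & 1) & 1)))
(2) ((~ c) & 1)  =[and_true →]=  (~ c)    ⊢ (1 & ((~ c) | ((0 & 1) & 1)))
(3) (0 & 1)  =[and_true →]=  0    ⊢ (1 & ((~ c) | (0 & 1)))
(4) (0 & 1)  =[and_true →]=  0    ⊢ (1 & ((~ c) | 0))
(5) (1 & ((~ c) | 0))  =[and_comm →]=  (((~ c) | 0) & 1)
(6) (((~ c) | 0) & 1)  =[and_true →]=  ((~ c) | 0)    ⊢ cost 9, within 9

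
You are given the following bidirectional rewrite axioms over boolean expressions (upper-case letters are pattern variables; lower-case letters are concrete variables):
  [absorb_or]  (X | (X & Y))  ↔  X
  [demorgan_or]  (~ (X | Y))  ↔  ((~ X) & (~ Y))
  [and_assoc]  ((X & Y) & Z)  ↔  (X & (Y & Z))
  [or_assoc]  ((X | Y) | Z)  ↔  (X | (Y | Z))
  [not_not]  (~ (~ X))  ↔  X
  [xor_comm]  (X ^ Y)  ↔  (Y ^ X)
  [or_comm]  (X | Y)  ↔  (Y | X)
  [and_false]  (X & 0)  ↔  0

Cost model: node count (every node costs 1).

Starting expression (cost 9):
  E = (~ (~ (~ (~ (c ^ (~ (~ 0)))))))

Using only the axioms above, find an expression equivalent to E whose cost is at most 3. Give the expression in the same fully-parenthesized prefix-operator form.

(c ^ 0)   [cost 3]

(1) (~ (~ (~ (c ^ (~ (~ 0))))))  =[not_not →]=  (~ (c ^ (~ (~ 0))))    ⊢ (~ (~ (c ^ (~ (~ 0)))))
(2) (~ (~ (c ^ (~ (~ 0)))))  =[not_not →]=  (c ^ (~ (~ 0)))
(3) (~ (~ 0))  =[not_not →]=  0    ⊢ cost 3, within 3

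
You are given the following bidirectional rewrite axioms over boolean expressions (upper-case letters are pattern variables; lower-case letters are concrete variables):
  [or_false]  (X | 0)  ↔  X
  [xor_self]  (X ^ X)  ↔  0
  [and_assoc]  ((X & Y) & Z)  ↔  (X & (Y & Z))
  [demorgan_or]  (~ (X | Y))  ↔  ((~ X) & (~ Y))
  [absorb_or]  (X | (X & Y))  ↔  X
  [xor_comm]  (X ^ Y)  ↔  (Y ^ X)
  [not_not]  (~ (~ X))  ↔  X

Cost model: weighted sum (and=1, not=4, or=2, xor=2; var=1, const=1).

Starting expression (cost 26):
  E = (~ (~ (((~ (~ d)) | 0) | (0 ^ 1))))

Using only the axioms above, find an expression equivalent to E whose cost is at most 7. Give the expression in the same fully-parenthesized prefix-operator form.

(d | (0 ^ 1))   [cost 7]

(1) (~ (~ d))  =[not_not →]=  d    ⊢ (~ (~ ((d | 0) | (0 ^ 1))))
(2) (~ (~ ((d | 0) | (0 ^ 1))))  =[not_not →]=  ((d | 0) | (0 ^ 1))
(3) (d | 0)  =[or_false →]=  d    ⊢ cost 7, within 7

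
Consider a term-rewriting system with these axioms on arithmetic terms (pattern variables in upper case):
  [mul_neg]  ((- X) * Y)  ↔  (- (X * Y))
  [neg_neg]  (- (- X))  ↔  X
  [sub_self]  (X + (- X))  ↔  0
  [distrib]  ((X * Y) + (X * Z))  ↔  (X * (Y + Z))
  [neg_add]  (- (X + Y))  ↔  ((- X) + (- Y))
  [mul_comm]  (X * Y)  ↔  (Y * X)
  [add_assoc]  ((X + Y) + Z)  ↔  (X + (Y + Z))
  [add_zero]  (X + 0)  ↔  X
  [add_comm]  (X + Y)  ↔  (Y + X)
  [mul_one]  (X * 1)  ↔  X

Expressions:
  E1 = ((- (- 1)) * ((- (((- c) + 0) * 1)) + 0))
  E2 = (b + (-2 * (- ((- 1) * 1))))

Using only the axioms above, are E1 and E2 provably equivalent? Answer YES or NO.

Every axiom is a valid identity, so a rewrite proof would force E1 and E2 to agree under every assignment.
At b=0, c=0: E1 = 0 but E2 = -2; they differ, so no derivation exists.

NO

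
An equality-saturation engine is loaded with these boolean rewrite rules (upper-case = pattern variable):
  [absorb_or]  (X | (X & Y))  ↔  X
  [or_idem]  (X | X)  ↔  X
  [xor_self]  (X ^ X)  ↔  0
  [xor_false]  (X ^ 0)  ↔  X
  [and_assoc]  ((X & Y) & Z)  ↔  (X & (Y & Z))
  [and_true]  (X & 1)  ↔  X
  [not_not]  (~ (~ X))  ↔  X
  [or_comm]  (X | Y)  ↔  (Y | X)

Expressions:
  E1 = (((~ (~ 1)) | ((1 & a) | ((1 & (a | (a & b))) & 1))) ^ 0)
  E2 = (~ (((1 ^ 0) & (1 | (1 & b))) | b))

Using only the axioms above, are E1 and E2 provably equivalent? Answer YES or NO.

The axioms are sound identities: if E1 ↔* E2 then E1 and E2 evaluate identically under any assignment.
Under a=0, b=0: E1 evaluates to 1, E2 to 0. Distinct ⇒ no rewrite sequence connects them.

NO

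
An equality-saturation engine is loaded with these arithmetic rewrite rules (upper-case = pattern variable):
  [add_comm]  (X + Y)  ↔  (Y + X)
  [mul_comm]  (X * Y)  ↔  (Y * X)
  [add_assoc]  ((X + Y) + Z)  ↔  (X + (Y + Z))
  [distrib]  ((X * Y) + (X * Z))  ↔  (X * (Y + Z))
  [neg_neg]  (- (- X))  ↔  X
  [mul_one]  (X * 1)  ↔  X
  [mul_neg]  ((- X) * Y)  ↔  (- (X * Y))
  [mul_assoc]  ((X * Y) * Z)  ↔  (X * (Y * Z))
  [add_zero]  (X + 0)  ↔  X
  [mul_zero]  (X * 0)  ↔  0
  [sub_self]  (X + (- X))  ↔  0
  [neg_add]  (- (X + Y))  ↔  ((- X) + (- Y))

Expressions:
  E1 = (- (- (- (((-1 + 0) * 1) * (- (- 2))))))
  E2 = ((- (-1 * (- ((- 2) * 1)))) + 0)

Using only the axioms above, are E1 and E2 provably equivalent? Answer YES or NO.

(1) (- (- (((-1 + 0) * 1) * (- (- 2)))))  =[neg_neg →]=  (((-1 + 0) * 1) * (- (- 2)))    ⊢ (- (((-1 + 0) * 1) * (- (- 2))))
(2) ((-1 + 0) * 1)  =[mul_one →]=  (-1 + 0)    ⊢ (- ((-1 + 0) * (- (- 2))))
(3) (-1 + 0)  =[add_zero →]=  -1    ⊢ (- (-1 * (- (- 2))))
(4) (- 2)  =[mul_one ←]=  ((- 2) * 1)    ⊢ (- (-1 * (- ((- 2) * 1))))
(5) (- (-1 * (- ((- 2) * 1))))  =[add_zero ←]=  ((- (-1 * (- ((- 2) * 1)))) + 0)    ⊢ E2

YES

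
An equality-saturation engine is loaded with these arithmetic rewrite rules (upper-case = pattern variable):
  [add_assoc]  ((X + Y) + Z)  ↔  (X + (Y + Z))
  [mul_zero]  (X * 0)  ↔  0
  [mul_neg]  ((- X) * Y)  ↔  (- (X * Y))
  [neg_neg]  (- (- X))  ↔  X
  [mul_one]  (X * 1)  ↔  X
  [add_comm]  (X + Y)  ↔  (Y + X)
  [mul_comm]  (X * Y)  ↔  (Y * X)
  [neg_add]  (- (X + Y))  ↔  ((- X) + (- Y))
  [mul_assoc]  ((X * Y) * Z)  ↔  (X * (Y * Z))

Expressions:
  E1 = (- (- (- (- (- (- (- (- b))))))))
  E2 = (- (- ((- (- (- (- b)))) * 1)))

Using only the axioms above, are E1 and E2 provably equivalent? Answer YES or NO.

1. [neg_neg →] (- (- (- (- (- (- (- (- b))))))))  →  (- (- (- (- (- (- b))))))
2. [mul_one ←] (- (- (- (- b))))  →  ((- (- (- (- b)))) * 1);  this is E2

YES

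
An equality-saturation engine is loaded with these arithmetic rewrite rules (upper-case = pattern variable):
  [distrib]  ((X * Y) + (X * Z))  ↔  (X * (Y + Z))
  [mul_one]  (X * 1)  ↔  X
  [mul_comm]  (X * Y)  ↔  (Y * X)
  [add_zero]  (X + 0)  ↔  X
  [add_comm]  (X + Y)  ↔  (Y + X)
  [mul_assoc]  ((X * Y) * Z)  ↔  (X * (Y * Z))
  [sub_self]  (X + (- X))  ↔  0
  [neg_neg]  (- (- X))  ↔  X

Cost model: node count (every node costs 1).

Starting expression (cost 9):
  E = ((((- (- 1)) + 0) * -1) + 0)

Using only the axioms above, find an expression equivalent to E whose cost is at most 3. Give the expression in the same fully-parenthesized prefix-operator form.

(1 * -1)   [cost 3]

(1) ((- (- 1)) + 0)  =[add_zero →]=  (- (- 1))    ⊢ (((- (- 1)) * -1) + 0)
(2) (((- (- 1)) * -1) + 0)  =[add_zero →]=  ((- (- 1)) * -1)
(3) (- (- 1))  =[neg_neg →]=  1    ⊢ cost 3, within 3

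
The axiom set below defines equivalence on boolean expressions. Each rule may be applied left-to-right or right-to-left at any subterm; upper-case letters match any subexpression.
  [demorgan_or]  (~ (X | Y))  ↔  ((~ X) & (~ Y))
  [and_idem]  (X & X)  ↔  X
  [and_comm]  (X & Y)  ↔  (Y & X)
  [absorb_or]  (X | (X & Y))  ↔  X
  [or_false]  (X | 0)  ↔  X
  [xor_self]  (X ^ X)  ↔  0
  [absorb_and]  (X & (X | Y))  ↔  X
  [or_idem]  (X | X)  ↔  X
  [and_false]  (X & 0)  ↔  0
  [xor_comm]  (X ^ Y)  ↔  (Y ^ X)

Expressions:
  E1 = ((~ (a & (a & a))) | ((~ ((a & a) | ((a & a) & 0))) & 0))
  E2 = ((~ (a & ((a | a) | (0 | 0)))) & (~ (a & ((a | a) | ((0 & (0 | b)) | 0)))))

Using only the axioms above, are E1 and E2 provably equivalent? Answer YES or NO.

YES

(1) ((a & a) | ((a & a) & 0))  =[absorb_or →]=  (a & a)    ⊢ ((~ (a & (a & a))) | ((~ (a & a)) & 0))
(2) (a & a)  =[and_idem →]=  a    ⊢ ((~ (a & a)) | ((~ (a & a)) & 0))
(3) ((~ (a & a)) | ((~ (a & a)) & 0))  =[absorb_or →]=  (~ (a & a))
(4) a  =[or_false ←]=  (a | 0)    ⊢ (~ (a & (a | 0)))
(5) a  =[or_idem ←]=  (a | a)    ⊢ (~ (a & ((a | a) | 0)))
(6) 0  =[or_idem ←]=  (0 | 0)    ⊢ (~ (a & ((a | a) | (0 | 0))))
(7) (~ (a & ((a | a) | (0 | 0))))  =[and_idem ←]=  ((~ (a & ((a | a) | (0 | 0)))) & (~ (a & ((a | a) | (0 | 0)))))
(8) 0  =[absorb_and ←]=  (0 & (0 | b))    ⊢ E2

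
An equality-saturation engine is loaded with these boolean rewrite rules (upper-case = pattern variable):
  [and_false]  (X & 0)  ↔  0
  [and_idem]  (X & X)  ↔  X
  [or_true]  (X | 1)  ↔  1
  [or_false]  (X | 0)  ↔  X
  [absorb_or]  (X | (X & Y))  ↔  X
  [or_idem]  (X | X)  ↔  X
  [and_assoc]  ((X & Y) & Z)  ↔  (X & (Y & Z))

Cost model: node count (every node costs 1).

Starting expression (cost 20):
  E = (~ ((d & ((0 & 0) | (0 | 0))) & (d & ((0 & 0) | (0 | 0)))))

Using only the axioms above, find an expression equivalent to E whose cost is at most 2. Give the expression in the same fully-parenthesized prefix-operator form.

(~ 0)   [cost 2]

(1) ((d & ((0 & 0) | (0 | 0))) & (d & ((0 & 0) | (0 | 0))))  =[and_idem →]=  (d & ((0 & 0) | (0 | 0)))    ⊢ (~ (d & ((0 & 0) | (0 | 0))))
(2) (0 | 0)  =[or_false →]=  0    ⊢ (~ (d & ((0 & 0) | 0)))
(3) (0 & 0)  =[and_idem →]=  0    ⊢ (~ (d & (0 | 0)))
(4) (0 | 0)  =[or_idem →]=  0    ⊢ (~ (d & 0))
(5) (d & 0)  =[and_false →]=  0    ⊢ cost 2, within 2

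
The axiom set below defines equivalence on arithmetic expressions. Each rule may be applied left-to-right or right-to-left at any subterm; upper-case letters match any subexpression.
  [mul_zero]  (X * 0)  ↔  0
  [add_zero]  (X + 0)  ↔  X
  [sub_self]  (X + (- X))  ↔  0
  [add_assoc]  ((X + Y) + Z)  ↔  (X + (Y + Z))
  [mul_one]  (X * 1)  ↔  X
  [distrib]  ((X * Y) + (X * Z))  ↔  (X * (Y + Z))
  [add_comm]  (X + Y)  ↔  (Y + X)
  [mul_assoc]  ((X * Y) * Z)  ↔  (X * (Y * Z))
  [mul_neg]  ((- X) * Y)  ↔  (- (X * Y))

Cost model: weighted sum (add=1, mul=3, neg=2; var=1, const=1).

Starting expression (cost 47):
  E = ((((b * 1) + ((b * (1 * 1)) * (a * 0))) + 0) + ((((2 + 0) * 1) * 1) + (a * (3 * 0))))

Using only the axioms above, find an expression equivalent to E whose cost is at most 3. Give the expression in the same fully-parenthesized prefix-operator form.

(b + 2)   [cost 3]

(1) (1 * 1)  =[mul_one →]=  1    ⊢ ((((b * 1) + ((b * 1) * (a * 0))) + 0) + ((((2 + 0) * 1) * 1) + (a * (3 * 0))))
(2) ((2 + 0) * 1)  =[mul_one →]=  (2 + 0)    ⊢ ((((b * 1) + ((b * 1) * (a * 0))) + 0) + (((2 + 0) * 1) + (a * (3 * 0))))
(3) (2 + 0)  =[add_zero →]=  2    ⊢ ((((b * 1) + ((b * 1) * (a * 0))) + 0) + ((2 * 1) + (a * (3 * 0))))
(4) (b * 1)  =[mul_one →]=  b    ⊢ ((((b * 1) + (b * (a * 0))) + 0) + ((2 * 1) + (a * (3 * 0))))
(5) ((2 * 1) + (a * (3 * 0)))  =[add_comm →]=  ((a * (3 * 0)) + (2 * 1))    ⊢ ((((b * 1) + (b * (a * 0))) + 0) + ((a * (3 * 0)) + (2 * 1)))
(6) (a * 0)  =[mul_zero →]=  0    ⊢ ((((b * 1) + (b * 0)) + 0) + ((a * (3 * 0)) + (2 * 1)))
(7) (3 * 0)  =[mul_zero →]=  0    ⊢ ((((b * 1) + (b * 0)) + 0) + ((a * 0) + (2 * 1)))
(8) (((b * 1) + (b * 0)) + 0)  =[add_zero →]=  ((b * 1) + (b * 0))    ⊢ (((b * 1) + (b * 0)) + ((a * 0) + (2 * 1)))
(9) ((a * 0) + (2 * 1))  =[add_comm →]=  ((2 * 1) + (a * 0))    ⊢ (((b * 1) + (b * 0)) + ((2 * 1) + (a * 0)))
(10) (a * 0)  =[mul_zero →]=  0    ⊢ (((b * 1) + (b * 0)) + ((2 * 1) + 0))
(11) (b * 0)  =[mul_zero →]=  0    ⊢ (((b * 1) + 0) + ((2 * 1) + 0))
(12) (b * 1)  =[mul_one →]=  b    ⊢ ((b + 0) + ((2 * 1) + 0))
(13) ((2 * 1) + 0)  =[add_zero →]=  (2 * 1)    ⊢ ((b + 0) + (2 * 1))
(14) (2 * 1)  =[mul_one →]=  2    ⊢ ((b + 0) + 2)
(15) (b + 0)  =[add_zero →]=  b    ⊢ cost 3, within 3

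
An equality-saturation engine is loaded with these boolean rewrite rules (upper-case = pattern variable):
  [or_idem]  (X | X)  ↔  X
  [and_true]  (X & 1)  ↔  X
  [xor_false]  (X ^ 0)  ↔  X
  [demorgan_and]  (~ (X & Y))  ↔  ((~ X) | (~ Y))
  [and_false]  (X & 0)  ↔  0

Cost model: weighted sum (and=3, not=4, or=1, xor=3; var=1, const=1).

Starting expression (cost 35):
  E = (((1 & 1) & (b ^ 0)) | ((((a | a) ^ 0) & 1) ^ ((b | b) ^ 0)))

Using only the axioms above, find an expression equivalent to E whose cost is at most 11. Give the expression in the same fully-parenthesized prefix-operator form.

((1 & b) | (a ^ b))   [cost 11]

1. [or_idem →] (a | a)  →  a;  E = (((1 & 1) & (b ^ 0)) | (((a ^ 0) & 1) ^ ((b | b) ^ 0)))
2. [xor_false →] ((b | b) ^ 0)  →  (b | b);  E = (((1 & 1) & (b ^ 0)) | (((a ^ 0) & 1) ^ (b | b)))
3. [xor_false →] (a ^ 0)  →  a;  E = (((1 & 1) & (b ^ 0)) | ((a & 1) ^ (b | b)))
4. [and_true →] (1 & 1)  →  1;  E = ((1 & (b ^ 0)) | ((a & 1) ^ (b | b)))
5. [and_true →] (a & 1)  →  a;  E = ((1 & (b ^ 0)) | (a ^ (b | b)))
6. [xor_false →] (b ^ 0)  →  b;  E = ((1 & b) | (a ^ (b | b)))
7. [or_idem →] (b | b)  →  b;  cost 11 ≤ 11, done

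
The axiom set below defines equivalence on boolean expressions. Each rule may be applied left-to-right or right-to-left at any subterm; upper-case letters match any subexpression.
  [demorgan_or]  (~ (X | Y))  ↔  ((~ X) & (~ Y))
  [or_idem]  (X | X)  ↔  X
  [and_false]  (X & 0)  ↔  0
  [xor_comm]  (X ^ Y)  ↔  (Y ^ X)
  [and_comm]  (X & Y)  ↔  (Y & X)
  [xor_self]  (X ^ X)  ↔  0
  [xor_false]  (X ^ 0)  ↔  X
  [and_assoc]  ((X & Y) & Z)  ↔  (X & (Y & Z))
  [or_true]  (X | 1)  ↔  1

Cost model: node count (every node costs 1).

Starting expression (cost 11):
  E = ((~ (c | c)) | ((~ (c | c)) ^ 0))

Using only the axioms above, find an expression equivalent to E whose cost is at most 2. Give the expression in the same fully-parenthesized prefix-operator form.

1. [xor_false →] ((~ (c | c)) ^ 0)  →  (~ (c | c));  E = ((~ (c | c)) | (~ (c | c)))
2. [or_idem →] ((~ (c | c)) | (~ (c | c)))  →  (~ (c | c))
3. [or_idem →] (c | c)  →  c;  cost 2 ≤ 2, done

(~ c)   [cost 2]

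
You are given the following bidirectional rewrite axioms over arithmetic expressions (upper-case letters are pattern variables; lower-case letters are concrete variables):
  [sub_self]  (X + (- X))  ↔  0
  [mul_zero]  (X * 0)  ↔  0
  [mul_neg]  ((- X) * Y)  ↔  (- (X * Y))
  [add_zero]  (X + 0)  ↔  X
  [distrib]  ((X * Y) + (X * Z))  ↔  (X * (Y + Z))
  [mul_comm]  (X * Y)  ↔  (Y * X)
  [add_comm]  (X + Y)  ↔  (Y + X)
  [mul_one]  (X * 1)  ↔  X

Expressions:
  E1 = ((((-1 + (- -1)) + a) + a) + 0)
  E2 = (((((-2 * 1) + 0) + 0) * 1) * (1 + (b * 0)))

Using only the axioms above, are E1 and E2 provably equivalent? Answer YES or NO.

The axioms are sound identities: if E1 ↔* E2 then E1 and E2 evaluate identically under any assignment.
Under a=0, b=0: E1 evaluates to 0, E2 to -2. Distinct ⇒ no rewrite sequence connects them.

NO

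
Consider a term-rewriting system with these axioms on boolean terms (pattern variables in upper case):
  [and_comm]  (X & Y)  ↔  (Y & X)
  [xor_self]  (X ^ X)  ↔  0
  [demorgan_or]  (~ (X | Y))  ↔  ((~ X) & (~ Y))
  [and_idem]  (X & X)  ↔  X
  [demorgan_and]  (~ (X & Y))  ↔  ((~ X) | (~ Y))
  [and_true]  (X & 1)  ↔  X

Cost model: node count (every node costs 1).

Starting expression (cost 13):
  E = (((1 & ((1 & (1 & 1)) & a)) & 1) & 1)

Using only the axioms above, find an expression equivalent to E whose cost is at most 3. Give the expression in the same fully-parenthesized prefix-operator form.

(1 & a)   [cost 3]

1. [and_true →] (((1 & ((1 & (1 & 1)) & a)) & 1) & 1)  →  ((1 & ((1 & (1 & 1)) & a)) & 1)
2. [and_true →] ((1 & ((1 & (1 & 1)) & a)) & 1)  →  (1 & ((1 & (1 & 1)) & a))
3. [and_true →] (1 & 1)  →  1;  E = (1 & ((1 & 1) & a))
4. [and_true →] (1 & 1)  →  1;  E = (1 & (1 & a))
5. [and_comm →] (1 & a)  →  (a & 1);  E = (1 & (a & 1))
6. [and_true →] (a & 1)  →  a;  cost 3 ≤ 3, done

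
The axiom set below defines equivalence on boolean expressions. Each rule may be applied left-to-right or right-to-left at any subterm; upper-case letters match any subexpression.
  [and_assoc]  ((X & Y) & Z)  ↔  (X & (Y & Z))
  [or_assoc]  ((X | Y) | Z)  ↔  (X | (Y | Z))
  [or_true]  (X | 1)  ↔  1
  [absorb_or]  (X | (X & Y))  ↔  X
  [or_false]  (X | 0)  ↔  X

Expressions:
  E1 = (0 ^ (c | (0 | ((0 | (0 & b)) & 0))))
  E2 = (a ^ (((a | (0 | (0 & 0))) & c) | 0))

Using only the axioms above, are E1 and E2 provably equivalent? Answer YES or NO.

NO

Every axiom is a valid identity, so a rewrite proof would force E1 and E2 to agree under every assignment.
At a=0, b=0, c=1: E1 = 1 but E2 = 0; they differ, so no derivation exists.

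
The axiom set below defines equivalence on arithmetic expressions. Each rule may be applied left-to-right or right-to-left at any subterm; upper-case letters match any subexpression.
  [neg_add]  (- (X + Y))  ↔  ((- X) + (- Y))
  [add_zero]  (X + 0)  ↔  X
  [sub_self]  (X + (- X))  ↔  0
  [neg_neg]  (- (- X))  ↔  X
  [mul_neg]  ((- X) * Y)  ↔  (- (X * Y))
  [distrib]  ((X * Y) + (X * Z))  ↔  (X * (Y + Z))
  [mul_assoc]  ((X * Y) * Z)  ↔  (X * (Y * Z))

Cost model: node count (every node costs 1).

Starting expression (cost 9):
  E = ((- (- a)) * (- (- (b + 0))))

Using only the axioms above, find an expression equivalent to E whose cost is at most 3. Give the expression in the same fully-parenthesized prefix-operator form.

(a * b)   [cost 3]

1. [neg_neg →] (- (- a))  →  a;  E = (a * (- (- (b + 0))))
2. [add_zero →] (b + 0)  →  b;  E = (a * (- (- b)))
3. [neg_neg →] (- (- b))  →  b;  cost 3 ≤ 3, done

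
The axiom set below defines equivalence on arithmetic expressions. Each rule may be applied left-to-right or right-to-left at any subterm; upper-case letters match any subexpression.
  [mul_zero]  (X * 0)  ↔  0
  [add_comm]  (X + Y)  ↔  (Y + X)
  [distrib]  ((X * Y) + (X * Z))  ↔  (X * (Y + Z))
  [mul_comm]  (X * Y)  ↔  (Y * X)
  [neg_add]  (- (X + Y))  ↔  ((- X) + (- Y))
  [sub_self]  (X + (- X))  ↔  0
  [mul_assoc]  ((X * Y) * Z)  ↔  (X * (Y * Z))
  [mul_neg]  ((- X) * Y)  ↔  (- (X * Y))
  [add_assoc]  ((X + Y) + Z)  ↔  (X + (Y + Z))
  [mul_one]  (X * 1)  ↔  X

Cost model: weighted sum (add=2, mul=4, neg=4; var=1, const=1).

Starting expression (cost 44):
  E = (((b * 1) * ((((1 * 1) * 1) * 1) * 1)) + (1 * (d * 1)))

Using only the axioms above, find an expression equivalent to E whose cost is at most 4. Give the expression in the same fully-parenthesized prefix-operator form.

1. [mul_one →] (((1 * 1) * 1) * 1)  →  ((1 * 1) * 1);  E = (((b * 1) * (((1 * 1) * 1) * 1)) + (1 * (d * 1)))
2. [mul_one →] (b * 1)  →  b;  E = ((b * (((1 * 1) * 1) * 1)) + (1 * (d * 1)))
3. [mul_one →] ((1 * 1) * 1)  →  (1 * 1);  E = ((b * ((1 * 1) * 1)) + (1 * (d * 1)))
4. [add_comm →] ((b * ((1 * 1) * 1)) + (1 * (d * 1)))  →  ((1 * (d * 1)) + (b * ((1 * 1) * 1)))
5. [mul_comm →] (1 * (d * 1))  →  ((d * 1) * 1);  E = (((d * 1) * 1) + (b * ((1 * 1) * 1)))
6. [mul_one →] (1 * 1)  →  1;  E = (((d * 1) * 1) + (b * (1 * 1)))
7. [mul_one →] (1 * 1)  →  1;  E = (((d * 1) * 1) + (b * 1))
8. [mul_one →] (d * 1)  →  d;  E = ((d * 1) + (b * 1))
9. [mul_one →] (b * 1)  →  b;  E = ((d * 1) + b)
10. [mul_one →] (d * 1)  →  d;  cost 4 ≤ 4, done

(d + b)   [cost 4]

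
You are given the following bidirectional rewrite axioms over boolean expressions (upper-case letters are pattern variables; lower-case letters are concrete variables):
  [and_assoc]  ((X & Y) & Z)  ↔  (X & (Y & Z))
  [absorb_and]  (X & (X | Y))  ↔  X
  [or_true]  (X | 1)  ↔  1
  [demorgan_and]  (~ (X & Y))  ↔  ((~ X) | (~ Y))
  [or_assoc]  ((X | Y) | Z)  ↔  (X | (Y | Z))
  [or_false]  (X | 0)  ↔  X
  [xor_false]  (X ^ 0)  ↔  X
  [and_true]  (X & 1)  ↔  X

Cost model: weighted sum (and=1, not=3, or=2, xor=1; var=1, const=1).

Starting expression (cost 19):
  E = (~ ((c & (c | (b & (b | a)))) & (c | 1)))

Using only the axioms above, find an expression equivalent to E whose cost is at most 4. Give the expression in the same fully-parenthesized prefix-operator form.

(~ c)   [cost 4]

(1) (b & (b | a))  =[absorb_and →]=  b    ⊢ (~ ((c & (c | b)) & (c | 1)))
(2) (c & (c | b))  =[absorb_and →]=  c    ⊢ (~ (c & (c | 1)))
(3) (c & (c | 1))  =[absorb_and →]=  c    ⊢ cost 4, within 4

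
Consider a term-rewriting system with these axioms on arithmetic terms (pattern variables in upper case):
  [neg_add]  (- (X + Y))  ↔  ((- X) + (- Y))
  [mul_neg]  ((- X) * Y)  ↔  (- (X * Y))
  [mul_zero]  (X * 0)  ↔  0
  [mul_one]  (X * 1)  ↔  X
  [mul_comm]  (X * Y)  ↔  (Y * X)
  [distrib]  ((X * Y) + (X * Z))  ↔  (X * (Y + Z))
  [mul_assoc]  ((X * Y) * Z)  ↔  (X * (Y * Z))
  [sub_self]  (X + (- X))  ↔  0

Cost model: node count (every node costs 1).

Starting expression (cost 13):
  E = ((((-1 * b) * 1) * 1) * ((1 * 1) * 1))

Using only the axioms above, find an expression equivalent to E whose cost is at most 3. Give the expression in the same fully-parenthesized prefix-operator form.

(-1 * b)   [cost 3]

step 1: mul_one (→) rewrites (((-1 * b) * 1) * 1) into ((-1 * b) * 1), now (((-1 * b) * 1) * ((1 * 1) * 1))
step 2: mul_comm (→) rewrites ((1 * 1) * 1) into (1 * (1 * 1)), now (((-1 * b) * 1) * (1 * (1 * 1)))
step 3: mul_one (→) rewrites ((-1 * b) * 1) into (-1 * b), now ((-1 * b) * (1 * (1 * 1)))
step 4: mul_one (→) rewrites (1 * 1) into 1, now ((-1 * b) * (1 * 1))
step 5: mul_one (→) rewrites (1 * 1) into 1, now ((-1 * b) * 1)
step 6: mul_one (→) rewrites ((-1 * b) * 1) into (-1 * b), reaching cost 3 (bound 3)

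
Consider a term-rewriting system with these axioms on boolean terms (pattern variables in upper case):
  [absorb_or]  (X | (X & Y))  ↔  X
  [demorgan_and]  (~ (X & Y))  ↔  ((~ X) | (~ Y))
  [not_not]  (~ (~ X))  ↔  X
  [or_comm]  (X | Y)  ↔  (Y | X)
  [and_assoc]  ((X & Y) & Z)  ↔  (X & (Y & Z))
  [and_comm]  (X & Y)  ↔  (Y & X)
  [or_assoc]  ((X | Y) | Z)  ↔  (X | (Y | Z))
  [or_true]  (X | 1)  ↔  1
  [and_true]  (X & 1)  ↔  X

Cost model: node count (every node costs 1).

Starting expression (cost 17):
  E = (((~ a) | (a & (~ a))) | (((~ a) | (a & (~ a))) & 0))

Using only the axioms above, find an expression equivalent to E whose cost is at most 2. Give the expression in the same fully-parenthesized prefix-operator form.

(1) (((~ a) | (a & (~ a))) | (((~ a) | (a & (~ a))) & 0))  =[absorb_or →]=  ((~ a) | (a & (~ a)))
(2) (a & (~ a))  =[and_comm →]=  ((~ a) & a)    ⊢ ((~ a) | ((~ a) & a))
(3) ((~ a) | ((~ a) & a))  =[absorb_or →]=  (~ a)    ⊢ cost 2, within 2

(~ a)   [cost 2]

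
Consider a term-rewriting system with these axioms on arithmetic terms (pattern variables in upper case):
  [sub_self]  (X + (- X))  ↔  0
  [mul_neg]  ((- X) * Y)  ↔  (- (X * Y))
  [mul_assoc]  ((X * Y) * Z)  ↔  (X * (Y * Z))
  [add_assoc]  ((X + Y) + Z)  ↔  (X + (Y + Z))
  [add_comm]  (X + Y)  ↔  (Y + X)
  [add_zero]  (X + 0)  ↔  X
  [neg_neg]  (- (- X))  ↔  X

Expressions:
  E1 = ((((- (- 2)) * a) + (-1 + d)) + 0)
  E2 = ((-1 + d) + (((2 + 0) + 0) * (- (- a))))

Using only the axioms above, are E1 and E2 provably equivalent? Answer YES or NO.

YES

1. [neg_neg →] (- (- 2))  →  2;  E1 = (((2 * a) + (-1 + d)) + 0)
2. [add_zero →] (((2 * a) + (-1 + d)) + 0)  →  ((2 * a) + (-1 + d))
3. [add_comm →] ((2 * a) + (-1 + d))  →  ((-1 + d) + (2 * a))
4. [add_zero ←] 2  →  (2 + 0);  E1 = ((-1 + d) + ((2 + 0) * a))
5. [neg_neg ←] a  →  (- (- a));  E1 = ((-1 + d) + ((2 + 0) * (- (- a))))
6. [add_zero ←] (2 + 0)  →  ((2 + 0) + 0);  this is E2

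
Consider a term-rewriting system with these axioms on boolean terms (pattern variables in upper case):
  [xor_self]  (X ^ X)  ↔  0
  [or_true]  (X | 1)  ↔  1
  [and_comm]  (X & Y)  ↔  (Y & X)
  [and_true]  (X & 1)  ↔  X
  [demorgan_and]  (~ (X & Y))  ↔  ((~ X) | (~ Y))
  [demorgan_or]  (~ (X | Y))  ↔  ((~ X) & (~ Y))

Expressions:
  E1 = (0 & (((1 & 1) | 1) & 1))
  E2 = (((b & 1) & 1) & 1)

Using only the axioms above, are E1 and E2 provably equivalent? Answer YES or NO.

NO

The axioms are sound identities: if E1 ↔* E2 then E1 and E2 evaluate identically under any assignment.
Under b=1: E1 evaluates to 0, E2 to 1. Distinct ⇒ no rewrite sequence connects them.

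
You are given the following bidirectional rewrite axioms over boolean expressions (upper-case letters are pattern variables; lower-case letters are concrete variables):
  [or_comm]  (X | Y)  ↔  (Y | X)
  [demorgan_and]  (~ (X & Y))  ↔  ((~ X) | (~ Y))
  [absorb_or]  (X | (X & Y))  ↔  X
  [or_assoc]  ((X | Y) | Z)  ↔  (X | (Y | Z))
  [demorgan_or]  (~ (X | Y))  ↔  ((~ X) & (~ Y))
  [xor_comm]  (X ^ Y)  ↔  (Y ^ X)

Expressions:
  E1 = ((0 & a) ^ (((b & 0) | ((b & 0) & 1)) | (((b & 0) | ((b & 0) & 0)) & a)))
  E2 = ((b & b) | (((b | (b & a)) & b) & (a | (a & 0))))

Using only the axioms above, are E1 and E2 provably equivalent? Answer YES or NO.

NO

All listed rules preserve value, hence provable equivalence implies equal values everywhere; look for a separating assignment.
a=0, b=1 gives E1 ↦ 0, E2 ↦ 1; values differ ⇒ not provably equivalent.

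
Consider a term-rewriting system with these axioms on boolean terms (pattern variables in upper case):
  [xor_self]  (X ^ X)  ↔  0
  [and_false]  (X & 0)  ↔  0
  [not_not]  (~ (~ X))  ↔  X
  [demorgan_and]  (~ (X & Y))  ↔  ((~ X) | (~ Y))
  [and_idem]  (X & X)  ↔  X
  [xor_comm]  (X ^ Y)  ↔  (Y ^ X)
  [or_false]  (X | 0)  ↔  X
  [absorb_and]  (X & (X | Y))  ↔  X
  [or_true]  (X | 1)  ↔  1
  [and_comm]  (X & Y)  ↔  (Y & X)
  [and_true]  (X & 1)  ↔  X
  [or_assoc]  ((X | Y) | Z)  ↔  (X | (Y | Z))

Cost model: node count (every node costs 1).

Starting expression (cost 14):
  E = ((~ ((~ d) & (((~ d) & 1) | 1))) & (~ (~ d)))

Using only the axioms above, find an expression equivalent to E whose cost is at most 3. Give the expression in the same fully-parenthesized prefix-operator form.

(1) ((~ d) & 1)  =[and_true →]=  (~ d)    ⊢ ((~ ((~ d) & ((~ d) | 1))) & (~ (~ d)))
(2) ((~ d) & ((~ d) | 1))  =[absorb_and →]=  (~ d)    ⊢ ((~ (~ d)) & (~ (~ d)))
(3) ((~ (~ d)) & (~ (~ d)))  =[and_idem →]=  (~ (~ d))    ⊢ cost 3, within 3

(~ (~ d))   [cost 3]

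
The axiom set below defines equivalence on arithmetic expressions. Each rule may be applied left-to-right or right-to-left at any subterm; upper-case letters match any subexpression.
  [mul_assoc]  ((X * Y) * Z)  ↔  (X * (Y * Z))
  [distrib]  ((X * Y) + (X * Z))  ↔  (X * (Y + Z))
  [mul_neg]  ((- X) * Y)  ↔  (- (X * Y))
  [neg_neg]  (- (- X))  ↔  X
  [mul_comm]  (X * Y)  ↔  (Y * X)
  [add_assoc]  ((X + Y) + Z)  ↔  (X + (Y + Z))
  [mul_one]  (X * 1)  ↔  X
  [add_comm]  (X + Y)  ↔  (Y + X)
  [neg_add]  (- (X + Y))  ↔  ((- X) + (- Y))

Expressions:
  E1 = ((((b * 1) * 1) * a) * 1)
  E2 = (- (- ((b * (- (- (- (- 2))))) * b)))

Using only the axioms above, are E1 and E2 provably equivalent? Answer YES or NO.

NO

The axioms are sound identities: if E1 ↔* E2 then E1 and E2 evaluate identically under any assignment.
Under a=0, b=1: E1 evaluates to 0, E2 to 2. Distinct ⇒ no rewrite sequence connects them.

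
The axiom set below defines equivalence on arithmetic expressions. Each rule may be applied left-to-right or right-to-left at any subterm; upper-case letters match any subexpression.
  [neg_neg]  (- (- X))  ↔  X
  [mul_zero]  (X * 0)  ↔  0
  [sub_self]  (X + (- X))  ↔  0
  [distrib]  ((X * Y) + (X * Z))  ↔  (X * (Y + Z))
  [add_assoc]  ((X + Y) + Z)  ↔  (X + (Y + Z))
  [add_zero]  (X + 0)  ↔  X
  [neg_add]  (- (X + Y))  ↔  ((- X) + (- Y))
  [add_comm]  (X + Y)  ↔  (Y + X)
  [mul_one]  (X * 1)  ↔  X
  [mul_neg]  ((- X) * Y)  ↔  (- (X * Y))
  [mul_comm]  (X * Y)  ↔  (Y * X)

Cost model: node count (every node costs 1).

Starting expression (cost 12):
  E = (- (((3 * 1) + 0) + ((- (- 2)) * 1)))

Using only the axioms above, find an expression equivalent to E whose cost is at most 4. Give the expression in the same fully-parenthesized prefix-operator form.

step 1: mul_one (→) rewrites ((- (- 2)) * 1) into (- (- 2)), now (- (((3 * 1) + 0) + (- (- 2))))
step 2: add_comm (→) rewrites (((3 * 1) + 0) + (- (- 2))) into ((- (- 2)) + ((3 * 1) + 0)), now (- ((- (- 2)) + ((3 * 1) + 0)))
step 3: neg_neg (→) rewrites (- (- 2)) into 2, now (- (2 + ((3 * 1) + 0)))
step 4: mul_one (→) rewrites (3 * 1) into 3, now (- (2 + (3 + 0)))
step 5: add_zero (→) rewrites (3 + 0) into 3, reaching cost 4 (bound 4)

(- (2 + 3))   [cost 4]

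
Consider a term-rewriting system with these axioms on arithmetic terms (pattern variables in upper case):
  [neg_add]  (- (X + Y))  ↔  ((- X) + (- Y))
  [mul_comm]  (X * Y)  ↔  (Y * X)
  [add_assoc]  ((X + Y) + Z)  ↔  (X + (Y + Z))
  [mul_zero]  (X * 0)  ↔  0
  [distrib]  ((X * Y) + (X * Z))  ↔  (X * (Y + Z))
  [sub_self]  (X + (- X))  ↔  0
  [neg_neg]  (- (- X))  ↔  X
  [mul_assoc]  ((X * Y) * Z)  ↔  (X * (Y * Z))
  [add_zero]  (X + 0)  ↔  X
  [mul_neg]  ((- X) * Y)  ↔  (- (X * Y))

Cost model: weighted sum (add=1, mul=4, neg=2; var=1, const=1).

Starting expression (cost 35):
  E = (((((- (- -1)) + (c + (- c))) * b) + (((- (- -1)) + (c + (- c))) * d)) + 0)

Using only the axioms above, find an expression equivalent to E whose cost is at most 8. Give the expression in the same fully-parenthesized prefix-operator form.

1. [add_zero →] (((((- (- -1)) + (c + (- c))) * b) + (((- (- -1)) + (c + (- c))) * d)) + 0)  →  ((((- (- -1)) + (c + (- c))) * b) + (((- (- -1)) + (c + (- c))) * d))
2. [distrib →] ((((- (- -1)) + (c + (- c))) * b) + (((- (- -1)) + (c + (- c))) * d))  →  (((- (- -1)) + (c + (- c))) * (b + d))
3. [neg_neg →] (- (- -1))  →  -1;  E = ((-1 + (c + (- c))) * (b + d))
4. [sub_self →] (c + (- c))  →  0;  E = ((-1 + 0) * (b + d))
5. [add_zero →] (-1 + 0)  →  -1;  cost 8 ≤ 8, done

(-1 * (b + d))   [cost 8]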